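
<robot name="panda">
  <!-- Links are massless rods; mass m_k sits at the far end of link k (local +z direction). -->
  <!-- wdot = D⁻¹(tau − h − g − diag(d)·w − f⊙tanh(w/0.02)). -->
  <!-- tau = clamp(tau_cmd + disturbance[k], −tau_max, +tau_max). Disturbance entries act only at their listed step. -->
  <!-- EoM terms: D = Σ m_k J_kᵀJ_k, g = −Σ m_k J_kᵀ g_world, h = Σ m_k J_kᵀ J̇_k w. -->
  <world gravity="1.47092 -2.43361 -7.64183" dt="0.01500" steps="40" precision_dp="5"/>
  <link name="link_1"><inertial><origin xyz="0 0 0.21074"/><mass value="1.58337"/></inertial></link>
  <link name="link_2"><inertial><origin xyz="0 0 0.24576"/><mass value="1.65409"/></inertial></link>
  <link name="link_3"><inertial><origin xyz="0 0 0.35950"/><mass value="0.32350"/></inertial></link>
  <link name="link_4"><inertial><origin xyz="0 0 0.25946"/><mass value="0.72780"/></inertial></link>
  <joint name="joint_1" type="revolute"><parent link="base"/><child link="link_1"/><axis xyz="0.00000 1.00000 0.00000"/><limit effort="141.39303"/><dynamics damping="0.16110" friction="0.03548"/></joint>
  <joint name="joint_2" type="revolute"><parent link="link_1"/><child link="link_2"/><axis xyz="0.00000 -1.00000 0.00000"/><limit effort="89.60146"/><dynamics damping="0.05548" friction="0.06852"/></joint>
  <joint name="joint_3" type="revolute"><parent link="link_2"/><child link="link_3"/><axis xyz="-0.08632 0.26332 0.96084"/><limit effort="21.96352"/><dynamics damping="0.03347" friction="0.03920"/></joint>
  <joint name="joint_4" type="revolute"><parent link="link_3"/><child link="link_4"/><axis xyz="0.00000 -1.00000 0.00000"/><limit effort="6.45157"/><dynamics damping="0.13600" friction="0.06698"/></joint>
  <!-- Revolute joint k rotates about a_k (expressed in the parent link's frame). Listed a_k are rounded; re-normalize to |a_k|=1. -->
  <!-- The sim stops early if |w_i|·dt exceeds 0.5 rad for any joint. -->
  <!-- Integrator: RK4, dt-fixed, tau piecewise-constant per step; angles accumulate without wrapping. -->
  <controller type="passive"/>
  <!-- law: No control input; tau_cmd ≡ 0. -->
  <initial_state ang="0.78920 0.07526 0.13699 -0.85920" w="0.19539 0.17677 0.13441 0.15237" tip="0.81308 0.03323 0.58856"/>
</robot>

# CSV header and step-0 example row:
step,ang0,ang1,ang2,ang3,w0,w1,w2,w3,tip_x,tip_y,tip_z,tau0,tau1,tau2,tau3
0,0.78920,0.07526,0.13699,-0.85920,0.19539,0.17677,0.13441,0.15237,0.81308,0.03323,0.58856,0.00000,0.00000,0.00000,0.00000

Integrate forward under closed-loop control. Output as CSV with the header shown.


step,ang0,ang1,ang2,ang3,w0,w1,w2,w3,tip_x,tip_y,tip_z,tau0,tau1,tau2,tau3
1,0.79554,0.08152,0.13756,-0.85947,0.64456,0.64642,-0.05128,-0.16432,0.81408,0.03338,0.58741,0.00000,0.00000,0.00000,0.00000
2,0.80843,0.09445,0.13564,-0.86369,1.07115,1.07265,-0.20334,-0.38956,0.81582,0.03298,0.58462,0.00000,0.00000,0.00000,0.00000
3,0.82761,0.11356,0.13149,-0.87092,1.48429,1.47204,-0.34848,-0.56691,0.81835,0.03207,0.58023,0.00000,0.00000,0.00000,0.00000
4,0.85290,0.13849,0.12522,-0.88045,1.88686,1.84779,-0.48677,-0.69498,0.82167,0.03067,0.57427,0.00000,0.00000,0.00000,0.00000
5,0.88417,0.16889,0.11692,-0.89152,2.28072,2.20141,-0.61913,-0.77220,0.82576,0.02876,0.56676,0.00000,0.00000,0.00000,0.00000
6,0.92129,0.20442,0.10666,-0.90335,2.66662,2.53248,-0.74727,-0.79667,0.83062,0.02635,0.55771,0.00000,0.00000,0.00000,0.00000
7,0.96413,0.24474,0.09451,-0.91514,3.04418,2.83857,-0.87355,-0.76611,0.83620,0.02343,0.54712,0.00000,0.00000,0.00000,0.00000
8,1.01256,0.28943,0.08045,-0.92605,3.41192,3.11532,-1.00099,-0.67816,0.84248,0.02000,0.53498,0.00000,0.00000,0.00000,0.00000
9,1.06643,0.33802,0.06445,-0.93519,3.76745,3.35669,-1.13327,-0.53074,0.84943,0.01604,0.52128,0.00000,0.00000,0.00000,0.00000
10,1.12551,0.38992,0.04641,-0.94167,4.10764,3.55534,-1.27485,-0.32245,0.85700,0.01154,0.50600,0.00000,0.00000,0.00000,0.00000
11,1.18956,0.44443,0.02613,-0.94456,4.42884,3.70305,-1.43119,-0.05307,0.86518,0.00647,0.48909,0.00000,0.00000,0.00000,0.00000
12,1.25827,0.50078,0.00332,-0.94331,4.72898,3.80263,-1.61587,0.21836,0.87387,0.00082,0.47048,0.00000,0.00000,0.00000,0.00000
13,1.33129,0.55815,-0.02248,-0.93770,5.00119,3.83366,-1.83013,0.54006,0.88298,-0.00548,0.45002,0.00000,0.00000,0.00000,0.00000
14,1.40815,0.61540,-0.05178,-0.92683,5.24090,3.78538,-2.08461,0.91778,0.89247,-0.01245,0.42766,0.00000,0.00000,0.00000,0.00000
15,1.48833,0.67127,-0.08531,-0.90992,5.44334,3.64864,-2.39664,1.34312,0.90226,-0.02012,0.40336,0.00000,0.00000,0.00000,0.00000
16,1.57123,0.72436,-0.12410,-0.88635,5.60242,3.41242,-2.79210,1.80403,0.91229,-0.02852,0.37707,0.00000,0.00000,0.00000,0.00000
17,1.65614,0.77307,-0.16968,-0.85572,5.70993,3.06223,-3.31138,2.28169,0.92244,-0.03765,0.34871,0.00000,0.00000,0.00000,0.00000
18,1.74221,0.81556,-0.22437,-0.81798,5.75429,2.57783,-4.01947,2.74349,0.93252,-0.04749,0.31826,0.00000,0.00000,0.00000,0.00000
19,1.82838,0.84959,-0.29173,-0.77378,5.71884,1.92983,-5.02304,3.12831,0.94228,-0.05799,0.28564,0.00000,0.00000,0.00000,0.00000
20,1.91326,0.87243,-0.37738,-0.72509,5.57939,1.07638,-6.49443,3.31495,0.95136,-0.06895,0.25082,0.00000,0.00000,0.00000,0.00000
21,1.99507,0.88060,-0.49011,-0.67650,5.30523,-0.02597,-8.66721,3.05850,0.95920,-0.08000,0.21371,0.00000,0.00000,0.00000,0.00000
22,2.07166,0.87053,-0.64137,-0.63765,4.87760,-1.34742,-11.60029,1.93924,0.96494,-0.09027,0.17411,0.00000,0.00000,0.00000,0.00000
23,2.14069,0.84014,-0.83791,-0.62422,4.31582,-2.66288,-14.41221,-0.29210,0.96747,-0.09827,0.13149,0.00000,0.00000,0.00000,0.00000
24,2.20132,0.79324,-1.06224,-0.64742,3.78717,-3.49163,-15.05176,-2.70508,0.96606,-0.10233,0.08504,0.00000,0.00000,0.00000,0.00000
25,2.25502,0.73787,-1.27772,-0.69953,3.39281,-3.84275,-13.44113,-4.02970,0.96105,-0.10209,0.03425,0.00000,0.00000,0.00000,0.00000
26,2.30354,0.67862,-1.46230,-0.76247,3.08596,-4.05142,-11.15135,-4.21163,0.95340,-0.09833,-0.02081,0.00000,0.00000,0.00000,0.00000
27,2.34777,0.61626,-1.61320,-0.82239,2.81477,-4.26723,-9.01774,-3.68905,0.94384,-0.09188,-0.07992,0.00000,0.00000,0.00000,0.00000
28,2.38806,0.55049,-1.73449,-0.87109,2.56023,-4.50316,-7.20345,-2.74824,0.93267,-0.08332,-0.14294,0.00000,0.00000,0.00000,0.00000
29,2.42466,0.48122,-1.83063,-0.90342,2.32366,-4.72632,-5.65051,-1.52144,0.91981,-0.07306,-0.20981,0.00000,0.00000,0.00000,0.00000
30,2.45793,0.40901,-1.90476,-0.91558,2.11831,-4.88659,-4.24881,-0.06266,0.90490,-0.06129,-0.28045,0.00000,0.00000,0.00000,0.00000
31,2.48838,0.33505,-1.95852,-0.90464,1.94925,-4.95682,-2.92004,1.54264,0.88720,-0.04813,-0.35472,0.00000,0.00000,0.00000,0.00000
32,2.51676,0.26116,-1.99182,-0.86827,1.84772,-4.86326,-1.48960,3.34068,0.86567,-0.03364,-0.43230,0.00000,0.00000,0.00000,0.00000
33,2.54421,0.19013,-2.00188,-0.80345,1.82383,-4.57892,0.19882,5.32534,0.83906,-0.01778,-0.51265,0.00000,0.00000,0.00000,0.00000
34,2.57177,0.12455,-1.98373,-0.70783,1.85832,-4.14293,2.32456,7.45075,0.80586,-0.00050,-0.59472,0.00000,0.00000,0.00000,0.00000
35,2.60009,0.06624,-1.92812,-0.57922,1.91662,-3.63398,5.26173,9.71604,0.76440,0.01809,-0.67674,0.00000,0.00000,0.00000,0.00000
36,2.62894,0.01482,-1.81957,-0.41603,1.90606,-3.27779,9.45040,12.03481,0.71314,0.03763,-0.75590,0.00000,0.00000,0.00000,0.00000
37,2.65606,-0.03515,-1.63840,-0.21980,1.64697,-3.54925,14.71952,13.96031,0.65128,0.05712,-0.82775,0.00000,0.00000,0.00000,0.00000
38,2.67612,-0.09820,-1.39573,-0.01033,0.98725,-5.03077,16.26622,13.21022,0.58007,0.07413,-0.88653,0.00000,0.00000,0.00000,0.00000
39,2.68730,-0.18487,-1.19848,0.15201,0.62647,-6.29060,9.39812,8.11092,0.50275,0.08536,-0.93099,0.00000,0.00000,0.00000,0.00000
40,2.69859,-0.27889,-1.10570,0.23637,0.95755,-6.06512,3.48742,3.38494,0.42109,0.09110,-0.96687,,,,


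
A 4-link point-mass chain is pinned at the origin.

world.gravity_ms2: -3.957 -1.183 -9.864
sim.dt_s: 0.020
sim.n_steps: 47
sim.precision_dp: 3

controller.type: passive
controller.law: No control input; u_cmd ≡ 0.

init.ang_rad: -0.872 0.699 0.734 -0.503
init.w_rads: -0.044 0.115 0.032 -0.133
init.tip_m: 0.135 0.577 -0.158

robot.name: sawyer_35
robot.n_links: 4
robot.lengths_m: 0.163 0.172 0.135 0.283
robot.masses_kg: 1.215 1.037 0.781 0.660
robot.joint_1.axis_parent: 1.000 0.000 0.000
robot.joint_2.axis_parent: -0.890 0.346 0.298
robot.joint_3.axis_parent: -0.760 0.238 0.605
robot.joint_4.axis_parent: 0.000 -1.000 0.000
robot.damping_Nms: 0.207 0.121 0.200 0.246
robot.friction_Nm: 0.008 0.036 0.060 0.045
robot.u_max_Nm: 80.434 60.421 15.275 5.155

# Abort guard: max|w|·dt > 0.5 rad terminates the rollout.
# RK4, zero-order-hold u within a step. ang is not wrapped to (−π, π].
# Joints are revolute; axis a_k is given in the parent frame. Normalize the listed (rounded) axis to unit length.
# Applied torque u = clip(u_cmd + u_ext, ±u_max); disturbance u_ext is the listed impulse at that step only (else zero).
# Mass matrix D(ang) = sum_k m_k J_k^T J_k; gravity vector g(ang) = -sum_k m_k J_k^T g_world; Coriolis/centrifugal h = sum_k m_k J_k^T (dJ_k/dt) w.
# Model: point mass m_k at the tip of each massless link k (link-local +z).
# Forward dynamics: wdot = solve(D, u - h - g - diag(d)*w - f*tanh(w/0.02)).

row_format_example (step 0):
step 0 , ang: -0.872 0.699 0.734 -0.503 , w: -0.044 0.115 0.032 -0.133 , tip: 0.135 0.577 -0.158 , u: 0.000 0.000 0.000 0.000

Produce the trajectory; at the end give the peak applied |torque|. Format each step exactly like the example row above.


step 1 , ang: -0.878 0.701 0.735 -0.502 , w: -0.560 0.042 0.072 0.227 , tip: 0.135 0.576 -0.163 , u: 0.000 0.000 0.000 0.000
step 2 , ang: -0.894 0.701 0.737 -0.494 , w: -1.059 0.004 0.074 0.574 , tip: 0.133 0.574 -0.172 , u: 0.000 0.000 0.000 0.000
step 3 , ang: -0.921 0.701 0.738 -0.479 , w: -1.562 -0.033 0.046 0.923 , tip: 0.130 0.572 -0.186 , u: 0.000 0.000 0.000 0.000
step 4 , ang: -0.957 0.699 0.739 -0.457 , w: -2.100 -0.136 0.021 1.271 , tip: 0.127 0.570 -0.205 , u: 0.000 0.000 0.000 0.000
step 5 , ang: -1.005 0.694 0.739 -0.428 , w: -2.701 -0.358 0.020 1.615 , tip: 0.122 0.567 -0.228 , u: 0.000 0.000 0.000 0.000
step 6 , ang: -1.065 0.684 0.739 -0.392 , w: -3.367 -0.702 0.017 1.957 , tip: 0.116 0.563 -0.255 , u: 0.000 0.000 0.000 0.000
step 7 , ang: -1.140 0.665 0.739 -0.350 , w: -4.109 -1.199 0.011 2.284 , tip: 0.109 0.557 -0.287 , u: 0.000 0.000 0.000 0.000
step 8 , ang: -1.230 0.635 0.739 -0.301 , w: -4.936 -1.879 -0.006 2.565 , tip: 0.102 0.550 -0.322 , u: 0.000 0.000 0.000 0.000
step 9 , ang: -1.338 0.589 0.739 -0.248 , w: -5.846 -2.752 -0.074 2.758 , tip: 0.094 0.541 -0.359 , u: 0.000 0.000 0.000 0.000
step 10 , ang: -1.464 0.524 0.735 -0.192 , w: -6.805 -3.739 -0.325 2.819 , tip: 0.086 0.530 -0.400 , u: 0.000 0.000 0.000 0.000
step 11 , ang: -1.610 0.439 0.724 -0.137 , w: -7.778 -4.752 -0.896 2.678 , tip: 0.076 0.516 -0.442 , u: 0.000 0.000 0.000 0.000
step 12 , ang: -1.775 0.335 0.696 -0.087 , w: -8.701 -5.628 -1.932 2.264 , tip: 0.066 0.500 -0.485 , u: 0.000 0.000 0.000 0.000
step 13 , ang: -1.957 0.217 0.643 -0.048 , w: -9.469 -6.123 -3.503 1.550 , tip: 0.055 0.480 -0.528 , u: 0.000 0.000 0.000 0.000
step 14 , ang: -2.152 0.094 0.554 -0.026 , w: -9.955 -6.005 -5.438 0.610 , tip: 0.042 0.457 -0.569 , u: 0.000 0.000 0.000 0.000
step 15 , ang: -2.353 -0.019 0.426 -0.024 , w: -10.052 -5.223 -7.229 -0.329 , tip: 0.027 0.428 -0.606 , u: 0.000 0.000 0.000 0.000
step 16 , ang: -2.551 -0.112 0.270 -0.037 , w: -9.743 -4.033 -8.226 -0.926 , tip: 0.009 0.392 -0.639 , u: 0.000 0.000 0.000 0.000
step 17 , ang: -2.741 -0.181 0.105 -0.057 , w: -9.178 -2.918 -8.061 -1.011 , tip: -0.012 0.348 -0.666 , u: 0.000 0.000 0.000 0.000
step 18 , ang: -2.918 -0.231 -0.046 -0.074 , w: -8.522 -2.107 -6.962 -0.556 , tip: -0.036 0.294 -0.688 , u: 0.000 0.000 0.000 0.000
step 19 , ang: -3.082 -0.267 -0.170 -0.077 , w: -7.875 -1.557 -5.416 0.269 , tip: -0.061 0.232 -0.705 , u: 0.000 0.000 0.000 0.000
step 20 , ang: -3.233 -0.294 -0.262 -0.062 , w: -7.263 -1.151 -3.778 1.211 , tip: -0.086 0.161 -0.716 , u: 0.000 0.000 0.000 0.000
step 21 , ang: -3.372 -0.313 -0.322 -0.029 , w: -6.651 -0.768 -2.197 2.139 , tip: -0.110 0.084 -0.722 , u: 0.000 0.000 0.000 0.000
step 22 , ang: -3.499 -0.325 -0.351 0.022 , w: -6.037 -0.385 -0.705 2.906 , tip: -0.131 0.001 -0.720 , u: 0.000 0.000 0.000 0.000
step 23 , ang: -3.614 -0.328 -0.351 0.086 , w: -5.413 0.072 0.561 3.407 , tip: -0.149 -0.084 -0.710 , u: 0.000 0.000 0.000 0.000
step 24 , ang: -3.716 -0.322 -0.329 0.156 , w: -4.824 0.513 1.653 3.555 , tip: -0.161 -0.169 -0.692 , u: 0.000 0.000 0.000 0.000
step 25 , ang: -3.807 -0.308 -0.287 0.226 , w: -4.264 0.968 2.501 3.361 , tip: -0.169 -0.252 -0.664 , u: 0.000 0.000 0.000 0.000
step 26 , ang: -3.887 -0.284 -0.231 0.288 , w: -3.741 1.440 3.005 2.857 , tip: -0.171 -0.330 -0.630 , u: 0.000 0.000 0.000 0.000
step 27 , ang: -3.957 -0.250 -0.169 0.338 , w: -3.264 1.891 3.145 2.127 , tip: -0.167 -0.402 -0.589 , u: 0.000 0.000 0.000 0.000
step 28 , ang: -4.018 -0.208 -0.107 0.373 , w: -2.838 2.260 3.005 1.285 , tip: -0.159 -0.466 -0.544 , u: 0.000 0.000 0.000 0.000
step 29 , ang: -4.071 -0.161 -0.050 0.390 , w: -2.461 2.498 2.720 0.444 , tip: -0.146 -0.522 -0.497 , u: 0.000 0.000 0.000 0.000
step 30 , ang: -4.117 -0.110 0.001 0.391 , w: -2.119 2.599 2.414 -0.298 , tip: -0.130 -0.571 -0.449 , u: 0.000 0.000 0.000 0.000
step 31 , ang: -4.156 -0.057 0.047 0.379 , w: -1.787 2.606 2.167 -0.854 , tip: -0.112 -0.613 -0.400 , u: 0.000 0.000 0.000 0.000
step 32 , ang: -4.188 -0.006 0.089 0.358 , w: -1.475 2.523 1.992 -1.265 , tip: -0.092 -0.647 -0.352 , u: 0.000 0.000 0.000 0.000
step 33 , ang: -4.215 0.043 0.127 0.330 , w: -1.170 2.390 1.886 -1.529 , tip: -0.073 -0.674 -0.305 , u: 0.000 0.000 0.000 0.000
step 34 , ang: -4.235 0.090 0.164 0.298 , w: -0.865 2.239 1.836 -1.665 , tip: -0.053 -0.695 -0.261 , u: 0.000 0.000 0.000 0.000
step 35 , ang: -4.249 0.133 0.201 0.264 , w: -0.552 2.089 1.832 -1.697 , tip: -0.035 -0.711 -0.220 , u: 0.000 0.000 0.000 0.000
step 36 , ang: -4.257 0.173 0.238 0.230 , w: -0.231 1.949 1.860 -1.656 , tip: -0.017 -0.721 -0.183 , u: 0.000 0.000 0.000 0.000
step 37 , ang: -4.258 0.211 0.276 0.198 , w: 0.096 1.818 1.915 -1.572 , tip: -0.002 -0.727 -0.149 , u: 0.000 0.000 0.000 0.000
step 38 , ang: -4.253 0.246 0.315 0.167 , w: 0.424 1.687 1.987 -1.469 , tip: 0.012 -0.729 -0.121 , u: 0.000 0.000 0.000 0.000
step 39 , ang: -4.241 0.278 0.355 0.139 , w: 0.753 1.555 2.072 -1.364 , tip: 0.023 -0.729 -0.098 , u: 0.000 0.000 0.000 0.000
step 40 , ang: -4.223 0.308 0.397 0.113 , w: 1.075 1.412 2.164 -1.269 , tip: 0.033 -0.727 -0.079 , u: 0.000 0.000 0.000 0.000
step 41 , ang: -4.199 0.335 0.442 0.088 , w: 1.384 1.247 2.259 -1.191 , tip: 0.041 -0.723 -0.067 , u: 0.000 0.000 0.000 0.000
step 42 , ang: -4.168 0.358 0.488 0.065 , w: 1.671 1.047 2.354 -1.129 , tip: 0.047 -0.719 -0.059 , u: 0.000 0.000 0.000 0.000
step 43 , ang: -4.132 0.376 0.536 0.043 , w: 1.928 0.802 2.444 -1.080 , tip: 0.051 -0.713 -0.057 , u: 0.000 0.000 0.000 0.000
step 44 , ang: -4.091 0.389 0.585 0.022 , w: 2.146 0.502 2.526 -1.035 , tip: 0.053 -0.706 -0.060 , u: 0.000 0.000 0.000 0.000
step 45 , ang: -4.046 0.396 0.637 0.002 , w: 2.317 0.142 2.594 -0.984 , tip: 0.054 -0.699 -0.069 , u: 0.000 0.000 0.000 0.000
step 46 , ang: -3.999 0.395 0.689 -0.017 , w: 2.467 -0.206 2.595 -0.886 , tip: 0.053 -0.692 -0.084 , u: 0.000 0.000 0.000 0.000
step 47 , ang: -3.948 0.387 0.740 -0.034 , w: 2.559 -0.620 2.573 -0.761 , tip: 0.051 -0.684 -0.104
max |u| (N·m): 0.000


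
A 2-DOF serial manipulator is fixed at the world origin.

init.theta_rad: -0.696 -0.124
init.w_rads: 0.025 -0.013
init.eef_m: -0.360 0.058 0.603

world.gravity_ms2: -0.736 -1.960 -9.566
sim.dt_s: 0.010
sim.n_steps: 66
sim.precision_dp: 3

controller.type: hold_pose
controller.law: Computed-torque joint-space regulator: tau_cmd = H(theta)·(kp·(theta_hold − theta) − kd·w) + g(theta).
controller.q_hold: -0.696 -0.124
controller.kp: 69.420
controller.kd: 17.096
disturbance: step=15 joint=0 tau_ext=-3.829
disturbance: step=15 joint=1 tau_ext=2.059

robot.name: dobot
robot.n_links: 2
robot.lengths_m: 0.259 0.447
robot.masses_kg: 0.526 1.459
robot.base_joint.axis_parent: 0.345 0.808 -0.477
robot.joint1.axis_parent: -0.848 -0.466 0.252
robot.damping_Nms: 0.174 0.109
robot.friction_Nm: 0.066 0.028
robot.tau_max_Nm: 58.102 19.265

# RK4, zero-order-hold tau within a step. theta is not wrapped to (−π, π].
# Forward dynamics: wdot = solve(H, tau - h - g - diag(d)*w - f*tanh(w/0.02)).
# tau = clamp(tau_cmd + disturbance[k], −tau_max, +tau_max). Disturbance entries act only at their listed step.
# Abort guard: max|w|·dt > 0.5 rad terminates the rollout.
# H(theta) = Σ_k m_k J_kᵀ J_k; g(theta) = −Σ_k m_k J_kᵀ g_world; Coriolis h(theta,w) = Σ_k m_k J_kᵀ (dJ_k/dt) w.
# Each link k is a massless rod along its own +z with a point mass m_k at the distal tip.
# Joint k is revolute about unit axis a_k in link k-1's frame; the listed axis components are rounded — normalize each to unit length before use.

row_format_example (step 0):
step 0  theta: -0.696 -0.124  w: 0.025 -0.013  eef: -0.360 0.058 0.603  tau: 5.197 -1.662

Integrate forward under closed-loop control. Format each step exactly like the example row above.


step 1  theta: -0.696 -0.124  w: 0.019 -0.012  eef: -0.360 0.058 0.603  tau: 5.245 -1.688
step 2  theta: -0.696 -0.124  w: 0.014 -0.011  eef: -0.360 0.058 0.603  tau: 5.286 -1.711
step 3  theta: -0.695 -0.124  w: 0.011 -0.009  eef: -0.359 0.058 0.603  tau: 5.320 -1.731
step 4  theta: -0.695 -0.124  w: 0.008 -0.008  eef: -0.359 0.058 0.604  tau: 5.349 -1.749
step 5  theta: -0.695 -0.124  w: 0.006 -0.006  eef: -0.359 0.058 0.604  tau: 5.372 -1.763
step 6  theta: -0.695 -0.125  w: 0.004 -0.005  eef: -0.359 0.058 0.604  tau: 5.392 -1.776
step 7  theta: -0.695 -0.125  w: 0.003 -0.004  eef: -0.359 0.058 0.604  tau: 5.409 -1.787
step 8  theta: -0.695 -0.125  w: 0.001 -0.003  eef: -0.359 0.058 0.604  tau: 5.423 -1.796
step 9  theta: -0.695 -0.125  w: 0.001 -0.002  eef: -0.359 0.058 0.604  tau: 5.434 -1.804
step 10  theta: -0.695 -0.125  w: 0.000 -0.001  eef: -0.359 0.058 0.604  tau: 5.444 -1.811
step 11  theta: -0.695 -0.125  w: -0.000 -0.000  eef: -0.359 0.058 0.604  tau: 5.452 -1.816
step 12  theta: -0.695 -0.125  w: -0.001 0.000  eef: -0.359 0.058 0.604  tau: 5.459 -1.821
step 13  theta: -0.695 -0.125  w: -0.001 0.001  eef: -0.359 0.058 0.604  tau: 5.465 -1.825
step 14  theta: -0.695 -0.125  w: -0.001 0.001  eef: -0.359 0.058 0.604  tau: 5.470 -1.829
step 15  theta: -0.695 -0.125  w: -0.002 0.002  eef: -0.359 0.058 0.604  tau: 1.645 0.227
step 16  theta: -0.696 -0.125  w: -0.068 0.004  eef: -0.359 0.058 0.603  tau: 6.139 -2.195
step 17  theta: -0.696 -0.125  w: -0.054 0.007  eef: -0.360 0.058 0.603  tau: 6.046 -2.151
step 18  theta: -0.697 -0.124  w: -0.042 0.009  eef: -0.360 0.058 0.603  tau: 5.965 -2.112
step 19  theta: -0.697 -0.124  w: -0.032 0.010  eef: -0.360 0.058 0.603  tau: 5.894 -2.077
step 20  theta: -0.697 -0.124  w: -0.023 0.010  eef: -0.360 0.058 0.603  tau: 5.833 -2.047
step 21  theta: -0.698 -0.124  w: -0.017 0.010  eef: -0.361 0.058 0.603  tau: 5.781 -2.020
step 22  theta: -0.698 -0.124  w: -0.012 0.009  eef: -0.361 0.058 0.603  tau: 5.737 -1.996
step 23  theta: -0.698 -0.124  w: -0.008 0.008  eef: -0.361 0.058 0.603  tau: 5.700 -1.975
step 24  theta: -0.698 -0.124  w: -0.005 0.007  eef: -0.361 0.058 0.603  tau: 5.670 -1.957
step 25  theta: -0.698 -0.124  w: -0.003 0.005  eef: -0.361 0.058 0.603  tau: 5.645 -1.942
step 26  theta: -0.698 -0.124  w: -0.001 0.004  eef: -0.361 0.058 0.603  tau: 5.624 -1.928
step 27  theta: -0.698 -0.124  w: 0.000 0.003  eef: -0.361 0.058 0.603  tau: 5.607 -1.917
step 28  theta: -0.698 -0.124  w: 0.001 0.002  eef: -0.361 0.058 0.603  tau: 5.592 -1.907
step 29  theta: -0.698 -0.124  w: 0.002 0.001  eef: -0.361 0.058 0.603  tau: 5.580 -1.899
step 30  theta: -0.698 -0.124  w: 0.003 0.000  eef: -0.361 0.058 0.603  tau: 5.570 -1.892
step 31  theta: -0.698 -0.124  w: 0.003 -0.001  eef: -0.361 0.058 0.603  tau: 5.561 -1.886
step 32  theta: -0.698 -0.124  w: 0.003 -0.001  eef: -0.361 0.058 0.603  tau: 5.553 -1.881
step 33  theta: -0.698 -0.124  w: 0.004 -0.001  eef: -0.361 0.058 0.603  tau: 5.547 -1.877
step 34  theta: -0.698 -0.124  w: 0.004 -0.002  eef: -0.361 0.058 0.603  tau: 5.542 -1.873
step 35  theta: -0.698 -0.124  w: 0.004 -0.002  eef: -0.361 0.058 0.603  tau: 5.537 -1.870
step 36  theta: -0.698 -0.124  w: 0.004 -0.002  eef: -0.361 0.058 0.603  tau: 5.534 -1.868
step 37  theta: -0.698 -0.124  w: 0.004 -0.002  eef: -0.361 0.058 0.603  tau: 5.530 -1.865
step 38  theta: -0.698 -0.124  w: 0.004 -0.002  eef: -0.361 0.058 0.603  tau: 5.528 -1.863
step 39  theta: -0.698 -0.124  w: 0.004 -0.002  eef: -0.361 0.058 0.603  tau: 5.525 -1.862
step 40  theta: -0.697 -0.124  w: 0.004 -0.002  eef: -0.361 0.058 0.603  tau: 5.523 -1.860
step 41  theta: -0.697 -0.124  w: 0.004 -0.002  eef: -0.361 0.058 0.603  tau: 5.521 -1.859
step 42  theta: -0.697 -0.124  w: 0.004 -0.002  eef: -0.361 0.058 0.603  tau: 5.520 -1.858
step 43  theta: -0.697 -0.124  w: 0.004 -0.002  eef: -0.361 0.058 0.603  tau: 5.518 -1.857
step 44  theta: -0.697 -0.124  w: 0.004 -0.002  eef: -0.360 0.058 0.603  tau: 5.517 -1.856
step 45  theta: -0.697 -0.124  w: 0.004 -0.002  eef: -0.360 0.058 0.603  tau: 5.516 -1.856
step 46  theta: -0.697 -0.124  w: 0.003 -0.002  eef: -0.360 0.058 0.603  tau: 5.515 -1.855
step 47  theta: -0.697 -0.124  w: 0.003 -0.002  eef: -0.360 0.058 0.603  tau: 5.514 -1.854
step 48  theta: -0.697 -0.124  w: 0.003 -0.002  eef: -0.360 0.058 0.603  tau: 5.514 -1.854
step 49  theta: -0.697 -0.124  w: 0.003 -0.002  eef: -0.360 0.058 0.603  tau: 5.513 -1.854
step 50  theta: -0.697 -0.124  w: 0.003 -0.002  eef: -0.360 0.058 0.603  tau: 5.512 -1.853
step 51  theta: -0.697 -0.124  w: 0.003 -0.002  eef: -0.360 0.058 0.603  tau: 5.512 -1.853
step 52  theta: -0.697 -0.124  w: 0.003 -0.002  eef: -0.360 0.058 0.603  tau: 5.511 -1.853
step 53  theta: -0.697 -0.124  w: 0.003 -0.001  eef: -0.360 0.058 0.603  tau: 5.511 -1.852
step 54  theta: -0.697 -0.124  w: 0.003 -0.001  eef: -0.360 0.058 0.603  tau: 5.511 -1.852
step 55  theta: -0.697 -0.124  w: 0.003 -0.001  eef: -0.360 0.058 0.603  tau: 5.510 -1.852
step 56  theta: -0.697 -0.124  w: 0.003 -0.001  eef: -0.360 0.058 0.603  tau: 5.510 -1.852
step 57  theta: -0.697 -0.124  w: 0.003 -0.001  eef: -0.360 0.058 0.603  tau: 5.510 -1.852
step 58  theta: -0.697 -0.124  w: 0.002 -0.001  eef: -0.360 0.058 0.603  tau: 5.509 -1.851
step 59  theta: -0.697 -0.124  w: 0.002 -0.001  eef: -0.360 0.058 0.603  tau: 5.509 -1.851
step 60  theta: -0.697 -0.124  w: 0.002 -0.001  eef: -0.360 0.058 0.603  tau: 5.509 -1.851
step 61  theta: -0.697 -0.124  w: 0.002 -0.001  eef: -0.360 0.058 0.603  tau: 5.508 -1.851
step 62  theta: -0.697 -0.124  w: 0.002 -0.001  eef: -0.360 0.058 0.603  tau: 5.508 -1.851
step 63  theta: -0.697 -0.124  w: 0.002 -0.001  eef: -0.360 0.058 0.603  tau: 5.508 -1.851
step 64  theta: -0.697 -0.124  w: 0.002 -0.001  eef: -0.360 0.058 0.603  tau: 5.508 -1.851
step 65  theta: -0.697 -0.124  w: 0.002 -0.001  eef: -0.360 0.058 0.603  tau: 5.508 -1.851
step 66  theta: -0.697 -0.124  w: 0.002 -0.001  eef: -0.360 0.058 0.603


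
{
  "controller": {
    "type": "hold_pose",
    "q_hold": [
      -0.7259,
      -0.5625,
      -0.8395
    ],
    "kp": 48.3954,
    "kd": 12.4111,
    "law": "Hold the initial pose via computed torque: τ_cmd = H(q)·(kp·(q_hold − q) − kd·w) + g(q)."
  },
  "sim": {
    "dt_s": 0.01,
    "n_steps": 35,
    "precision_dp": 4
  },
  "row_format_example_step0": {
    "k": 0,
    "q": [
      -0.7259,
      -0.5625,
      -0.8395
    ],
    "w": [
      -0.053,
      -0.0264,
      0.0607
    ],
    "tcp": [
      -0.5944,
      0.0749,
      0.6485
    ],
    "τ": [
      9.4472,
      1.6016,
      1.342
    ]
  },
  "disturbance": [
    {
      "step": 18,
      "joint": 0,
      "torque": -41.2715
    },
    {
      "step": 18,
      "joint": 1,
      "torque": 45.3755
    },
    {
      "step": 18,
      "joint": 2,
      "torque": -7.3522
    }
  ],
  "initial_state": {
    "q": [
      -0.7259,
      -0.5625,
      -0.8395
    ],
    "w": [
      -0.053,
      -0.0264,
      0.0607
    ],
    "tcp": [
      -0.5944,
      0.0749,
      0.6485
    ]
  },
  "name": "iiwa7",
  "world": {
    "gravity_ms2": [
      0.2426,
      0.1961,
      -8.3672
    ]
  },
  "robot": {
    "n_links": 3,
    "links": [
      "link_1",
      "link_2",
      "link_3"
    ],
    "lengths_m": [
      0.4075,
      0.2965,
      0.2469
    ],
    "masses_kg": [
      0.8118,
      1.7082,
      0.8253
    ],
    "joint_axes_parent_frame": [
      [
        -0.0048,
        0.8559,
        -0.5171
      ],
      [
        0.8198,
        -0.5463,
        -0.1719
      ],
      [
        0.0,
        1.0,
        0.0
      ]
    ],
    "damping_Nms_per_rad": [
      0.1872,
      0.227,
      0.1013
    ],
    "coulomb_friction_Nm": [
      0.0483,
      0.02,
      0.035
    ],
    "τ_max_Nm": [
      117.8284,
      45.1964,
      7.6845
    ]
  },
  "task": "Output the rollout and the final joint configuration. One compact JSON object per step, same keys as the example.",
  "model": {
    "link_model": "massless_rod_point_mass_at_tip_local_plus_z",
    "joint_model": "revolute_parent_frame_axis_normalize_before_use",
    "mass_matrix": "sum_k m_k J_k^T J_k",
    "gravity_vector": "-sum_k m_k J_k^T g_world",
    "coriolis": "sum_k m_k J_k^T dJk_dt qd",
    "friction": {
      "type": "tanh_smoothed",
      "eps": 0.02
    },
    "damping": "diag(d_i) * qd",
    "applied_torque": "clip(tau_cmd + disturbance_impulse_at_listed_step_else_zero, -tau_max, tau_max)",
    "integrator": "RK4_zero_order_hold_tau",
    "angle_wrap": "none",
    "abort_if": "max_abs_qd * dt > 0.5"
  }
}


{"k":1,"q":[-0.7264,-0.5627,-0.839],"w":[-0.0446,-0.0228,0.0402],"tcp":[-0.5946,0.0749,0.6483],"\u03c4":[9.3837,1.604,1.3428]}
{"k":2,"q":[-0.7268,-0.563,-0.8387],"w":[-0.0371,-0.0196,0.0234],"tcp":[-0.5948,0.0749,0.6481],"\u03c4":[9.3246,1.6064,1.343]}
{"k":3,"q":[-0.7271,-0.5631,-0.8385],"w":[-0.0307,-0.0165,0.0114],"tcp":[-0.595,0.0749,0.648],"\u03c4":[9.2699,1.6087,1.342]}
{"k":4,"q":[-0.7274,-0.5633,-0.8384],"w":[-0.0253,-0.0135,0.0045],"tcp":[-0.5951,0.0749,0.6479],"\u03c4":[9.2193,1.611,1.3395]}
{"k":5,"q":[-0.7276,-0.5634,-0.8384],"w":[-0.0207,-0.0107,0.0011],"tcp":[-0.5953,0.0749,0.6477],"\u03c4":[9.1728,1.6133,1.3362]}
{"k":6,"q":[-0.7278,-0.5635,-0.8384],"w":[-0.0168,-0.0083,-0.0005],"tcp":[-0.5954,0.0749,0.6476],"\u03c4":[9.1302,1.6158,1.3325]}
{"k":7,"q":[-0.728,-0.5636,-0.8384],"w":[-0.0134,-0.0062,-0.0012],"tcp":[-0.5954,0.0749,0.6476],"\u03c4":[9.0913,1.6183,1.3289]}
{"k":8,"q":[-0.7281,-0.5636,-0.8384],"w":[-0.0104,-0.0044,-0.0014],"tcp":[-0.5955,0.0749,0.6475],"\u03c4":[9.056,1.6208,1.3255]}
{"k":9,"q":[-0.7282,-0.5637,-0.8384],"w":[-0.0079,-0.003,-0.0015],"tcp":[-0.5955,0.0748,0.6474],"\u03c4":[9.024,1.6234,1.3223]}
{"k":10,"q":[-0.7283,-0.5637,-0.8385],"w":[-0.0057,-0.0017,-0.0014],"tcp":[-0.5956,0.0748,0.6474],"\u03c4":[8.9951,1.6259,1.3194]}
{"k":11,"q":[-0.7283,-0.5637,-0.8385],"w":[-0.0037,-0.0008,-0.0013],"tcp":[-0.5956,0.0748,0.6474],"\u03c4":[8.9689,1.6283,1.3167]}
{"k":12,"q":[-0.7283,-0.5637,-0.8385],"w":[-0.0021,0.0,-0.0011],"tcp":[-0.5956,0.0748,0.6474],"\u03c4":[8.9454,1.6307,1.3143]}
{"k":13,"q":[-0.7283,-0.5637,-0.8385],"w":[-0.0007,0.0007,-0.001],"tcp":[-0.5956,0.0748,0.6474],"\u03c4":[8.9242,1.633,1.3122]}
{"k":14,"q":[-0.7284,-0.5637,-0.8385],"w":[0.0005,0.0012,-0.0009],"tcp":[-0.5956,0.0748,0.6474],"\u03c4":[8.9051,1.6351,1.3102]}
{"k":15,"q":[-0.7283,-0.5637,-0.8385],"w":[0.0016,0.0015,-0.0007],"tcp":[-0.5956,0.0748,0.6474],"\u03c4":[8.888,1.6372,1.3085]}
{"k":16,"q":[-0.7283,-0.5637,-0.8385],"w":[0.0025,0.0018,-0.0006],"tcp":[-0.5956,0.0748,0.6474],"\u03c4":[8.8725,1.6391,1.3069]}
{"k":17,"q":[-0.7283,-0.5636,-0.8385],"w":[0.0032,0.0021,-0.0006],"tcp":[-0.5956,0.0748,0.6474],"\u03c4":[8.8586,1.6408,1.3055]}
{"k":18,"q":[-0.7283,-0.5636,-0.8385],"w":[0.0038,0.0022,-0.0005],"tcp":[-0.5956,0.0748,0.6474],"\u03c4":[-32.4254,45.1964,-6.048]}
{"k":19,"q":[-0.7283,-0.5566,-0.8387],"w":[-0.0071,1.4059,-0.0329],"tcp":[-0.5964,0.0718,0.6476],"\u03c4":[14.07,-3.893,2.2324]}
{"k":20,"q":[-0.7283,-0.5434,-0.8389],"w":[-0.0065,1.2222,-0.0053],"tcp":[-0.5979,0.0661,0.6479],"\u03c4":[13.6248,-3.4584,2.1465]}
{"k":21,"q":[-0.7284,-0.5321,-0.8389],"w":[-0.0053,1.0545,0.0057],"tcp":[-0.5992,0.0613,0.6481],"\u03c4":[13.211,-3.0546,2.073]}
{"k":22,"q":[-0.7284,-0.5223,-0.8388],"w":[-0.0039,0.9022,0.0082],"tcp":[-0.6003,0.0571,0.6483],"\u03c4":[12.8264,-2.6796,2.0082]}
{"k":23,"q":[-0.7285,-0.5139,-0.8387],"w":[-0.0026,0.7645,0.0073],"tcp":[-0.6012,0.0535,0.6484],"\u03c4":[12.4691,-2.3314,1.9496]}
{"k":24,"q":[-0.7285,-0.5069,-0.8387],"w":[-0.0015,0.6404,0.0052],"tcp":[-0.6019,0.0505,0.6485],"\u03c4":[12.1373,-2.0082,1.896]}
{"k":25,"q":[-0.7285,-0.5011,-0.8386],"w":[-0.0005,0.529,0.003],"tcp":[-0.6025,0.048,0.6486],"\u03c4":[11.8293,-1.7085,1.8466]}
{"k":26,"q":[-0.7285,-0.4963,-0.8386],"w":[0.0002,0.4293,0.0013],"tcp":[-0.603,0.046,0.6486],"\u03c4":[11.5436,-1.4307,1.8009]}
{"k":27,"q":[-0.7285,-0.4924,-0.8386],"w":[0.0009,0.3402,-0.0],"tcp":[-0.6034,0.0443,0.6486],"\u03c4":[11.2788,-1.1732,1.7584]}
{"k":28,"q":[-0.7285,-0.4894,-0.8386],"w":[0.0015,0.2609,-0.0009],"tcp":[-0.6037,0.0431,0.6487],"\u03c4":[11.0337,-0.9349,1.719]}
{"k":29,"q":[-0.7285,-0.4872,-0.8386],"w":[0.0021,0.1906,-0.0014],"tcp":[-0.6039,0.0421,0.6487],"\u03c4":[10.807,-0.7142,1.6824]}
{"k":30,"q":[-0.7285,-0.4856,-0.8386],"w":[0.0026,0.1284,-0.0016],"tcp":[-0.604,0.0414,0.6487],"\u03c4":[10.5977,-0.5102,1.6485]}
{"k":31,"q":[-0.7284,-0.4846,-0.8386],"w":[0.0031,0.0736,-0.0016],"tcp":[-0.6041,0.041,0.6487],"\u03c4":[10.4046,-0.3216,1.6171]}
{"k":32,"q":[-0.7284,-0.4841,-0.8387],"w":[0.0035,0.0255,-0.0014],"tcp":[-0.6042,0.0408,0.6487],"\u03c4":[10.2268,-0.1474,1.588]}
{"k":33,"q":[-0.7284,-0.484,-0.8387],"w":[0.0041,-0.0158,-0.0008],"tcp":[-0.6041,0.0408,0.6487],"\u03c4":[10.0633,0.0114,1.5611]}
{"k":34,"q":[-0.7283,-0.4844,-0.8387],"w":[0.0048,-0.0508,0.0],"tcp":[-0.6041,0.0409,0.6487],"\u03c4":[9.9133,0.1551,1.5364]}
{"k":35,"q":[-0.7283,-0.485,-0.8387],"w":[0.0055,-0.081,0.0006],"tcp":[-0.604,0.0412,0.6488]}
{"summary": "final q (rad): -0.7283 -0.4850 -0.8387"}


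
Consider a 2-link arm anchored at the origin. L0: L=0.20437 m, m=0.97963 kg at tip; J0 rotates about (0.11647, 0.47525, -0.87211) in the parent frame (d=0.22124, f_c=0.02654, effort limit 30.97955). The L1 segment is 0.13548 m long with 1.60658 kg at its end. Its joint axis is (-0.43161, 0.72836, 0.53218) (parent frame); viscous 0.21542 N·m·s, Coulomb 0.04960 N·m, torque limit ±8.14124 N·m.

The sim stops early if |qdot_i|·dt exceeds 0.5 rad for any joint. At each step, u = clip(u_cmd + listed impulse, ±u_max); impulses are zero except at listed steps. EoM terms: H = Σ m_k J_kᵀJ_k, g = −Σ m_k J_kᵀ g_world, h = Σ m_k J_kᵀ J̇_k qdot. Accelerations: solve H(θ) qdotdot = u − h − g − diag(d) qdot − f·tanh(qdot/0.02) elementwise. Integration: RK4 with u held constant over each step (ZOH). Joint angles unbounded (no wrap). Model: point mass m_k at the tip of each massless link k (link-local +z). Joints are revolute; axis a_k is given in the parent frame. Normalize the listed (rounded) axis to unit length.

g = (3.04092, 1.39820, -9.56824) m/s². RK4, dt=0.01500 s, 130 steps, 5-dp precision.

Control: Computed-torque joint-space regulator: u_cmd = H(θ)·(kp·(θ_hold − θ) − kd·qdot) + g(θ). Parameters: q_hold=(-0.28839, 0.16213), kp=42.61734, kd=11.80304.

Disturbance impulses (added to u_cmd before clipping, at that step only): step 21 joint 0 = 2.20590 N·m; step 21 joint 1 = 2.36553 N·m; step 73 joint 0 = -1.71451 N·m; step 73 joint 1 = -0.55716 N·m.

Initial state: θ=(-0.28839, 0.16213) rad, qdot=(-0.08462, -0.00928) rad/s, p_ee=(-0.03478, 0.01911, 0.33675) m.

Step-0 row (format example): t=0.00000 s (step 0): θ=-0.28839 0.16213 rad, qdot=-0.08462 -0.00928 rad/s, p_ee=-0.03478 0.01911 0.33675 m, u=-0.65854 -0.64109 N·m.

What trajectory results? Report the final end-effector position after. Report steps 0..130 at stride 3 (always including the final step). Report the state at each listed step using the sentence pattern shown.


t=0.04500 s (step 3): θ=-0.29070 0.16192 rad, qdot=-0.02321 -0.00538 rad/s, p_ee=-0.03521 0.01911 0.33671 m, u=-0.69411 -0.65253 N·m.
t=0.09000 s (step 6): θ=-0.29117 0.16184 rad, qdot=-0.00090 -0.00274 rad/s, p_ee=-0.03530 0.01911 0.33670 m, u=-0.70878 -0.65753 N·m.
t=0.13500 s (step 9): θ=-0.29113 0.16186 rad, qdot=0.00355 -0.00255 rad/s, p_ee=-0.03529 0.01911 0.33670 m, u=-0.71217 -0.65871 N·m.
t=0.18000 s (step 12): θ=-0.29101 0.16191 rad, qdot=0.00427 -0.00261 rad/s, p_ee=-0.03526 0.01911 0.33670 m, u=-0.71320 -0.65914 N·m.
t=0.22500 s (step 15): θ=-0.29088 0.16195 rad, qdot=0.00427 -0.00266 rad/s, p_ee=-0.03524 0.01912 0.33671 m, u=-0.71377 -0.65943 N·m.
t=0.27000 s (step 18): θ=-0.29076 0.16200 rad, qdot=0.00414 -0.00271 rad/s, p_ee=-0.03521 0.01912 0.33671 m, u=-0.71422 -0.65967 N·m.
t=0.31500 s (step 21): θ=-0.29064 0.16204 rad, qdot=0.00399 -0.00276 rad/s, p_ee=-0.03519 0.01912 0.33671 m, u=1.49127 1.70564 N·m.
t=0.36000 s (step 24): θ=-0.28631 0.20237 rad, qdot=0.15852 0.56245 rad/s, p_ee=-0.03145 0.02260 0.33643 m, u=-1.02931 -0.93579 N·m.
t=0.40500 s (step 27): θ=-0.28004 0.21391 rad, qdot=0.10715 0.04478 rad/s, p_ee=-0.02948 0.02354 0.33641 m, u=-0.91621 -0.83018 N·m.
t=0.45000 s (step 30): θ=-0.27747 0.21385 rad, qdot=0.00885 -0.00987 rad/s, p_ee=-0.02902 0.02350 0.33645 m, u=-0.84129 -0.79808 N·m.
t=0.49500 s (step 33): θ=-0.27798 0.21321 rad, qdot=-0.02413 -0.01727 rad/s, p_ee=-0.02916 0.02345 0.33645 m, u=-0.81227 -0.78668 N·m.
t=0.54000 s (step 36): θ=-0.27931 0.21240 rad, qdot=-0.03317 -0.01823 rad/s, p_ee=-0.02946 0.02340 0.33644 m, u=-0.79898 -0.78073 N·m.
t=0.58500 s (step 39): θ=-0.28085 0.21159 rad, qdot=-0.03462 -0.01809 rad/s, p_ee=-0.02979 0.02335 0.33642 m, u=-0.79070 -0.77642 N·m.
t=0.63000 s (step 42): θ=-0.28237 0.21079 rad, qdot=-0.03281 -0.01766 rad/s, p_ee=-0.03013 0.02330 0.33641 m, u=-0.78498 -0.77296 N·m.
t=0.67500 s (step 45): θ=-0.28378 0.21001 rad, qdot=-0.02977 -0.01712 rad/s, p_ee=-0.03044 0.02325 0.33639 m, u=-0.78069 -0.77002 N·m.
t=0.72000 s (step 48): θ=-0.28505 0.20925 rad, qdot=-0.02652 -0.01653 rad/s, p_ee=-0.03072 0.02319 0.33638 m, u=-0.77716 -0.76739 N·m.
t=0.76500 s (step 51): θ=-0.28617 0.20852 rad, qdot=-0.02352 -0.01595 rad/s, p_ee=-0.03097 0.02314 0.33637 m, u=-0.77405 -0.76496 N·m.
t=0.81000 s (step 54): θ=-0.28717 0.20782 rad, qdot=-0.02092 -0.01538 rad/s, p_ee=-0.03121 0.02309 0.33636 m, u=-0.77117 -0.76267 N·m.
t=0.85500 s (step 57): θ=-0.28806 0.20715 rad, qdot=-0.01873 -0.01485 rad/s, p_ee=-0.03141 0.02305 0.33635 m, u=-0.76845 -0.76049 N·m.
t=0.90000 s (step 60): θ=-0.28886 0.20649 rad, qdot=-0.01688 -0.01436 rad/s, p_ee=-0.03161 0.02300 0.33634 m, u=-0.76586 -0.75840 N·m.
t=0.94500 s (step 63): θ=-0.28959 0.20586 rad, qdot=-0.01529 -0.01390 rad/s, p_ee=-0.03178 0.02295 0.33634 m, u=-0.76340 -0.75639 N·m.
t=0.99000 s (step 66): θ=-0.29025 0.20525 rad, qdot=-0.01392 -0.01348 rad/s, p_ee=-0.03194 0.02290 0.33633 m, u=-0.76106 -0.75447 N·m.
t=1.03500 s (step 69): θ=-0.29084 0.20465 rad, qdot=-0.01272 -0.01308 rad/s, p_ee=-0.03210 0.02286 0.33633 m, u=-0.75885 -0.75263 N·m.
t=1.08000 s (step 72): θ=-0.29139 0.20408 rad, qdot=-0.01165 -0.01271 rad/s, p_ee=-0.03224 0.02281 0.33633 m, u=-0.75676 -0.75086 N·m.
t=1.12500 s (step 75): θ=-0.30001 0.20287 rad, qdot=-0.30963 -0.03643 rad/s, p_ee=-0.03387 0.02280 0.33618 m, u=-0.49622 -0.66307 N·m.
t=1.17000 s (step 78): θ=-0.30942 0.20167 rad, qdot=-0.12580 -0.01979 rad/s, p_ee=-0.03565 0.02277 0.33601 m, u=-0.59629 -0.69263 N·m.
t=1.21500 s (step 81): θ=-0.31266 0.20092 rad, qdot=-0.02799 -0.01434 rad/s, p_ee=-0.03628 0.02273 0.33596 m, u=-0.65558 -0.70975 N·m.
t=1.26000 s (step 84): θ=-0.31292 0.20042 rad, qdot=0.00772 -0.00825 rad/s, p_ee=-0.03636 0.02269 0.33596 m, u=-0.68150 -0.71779 N·m.
t=1.30500 s (step 87): θ=-0.31237 0.20009 rad, qdot=0.01486 -0.00689 rad/s, p_ee=-0.03629 0.02265 0.33597 m, u=-0.68878 -0.71973 N·m.
t=1.35000 s (step 90): θ=-0.31167 0.19980 rad, qdot=0.01601 -0.00662 rad/s, p_ee=-0.03619 0.02262 0.33599 m, u=-0.69209 -0.72034 N·m.
t=1.39500 s (step 93): θ=-0.31096 0.19951 rad, qdot=0.01560 -0.00658 rad/s, p_ee=-0.03608 0.02259 0.33600 m, u=-0.69423 -0.72057 N·m.
t=1.44000 s (step 96): θ=-0.31028 0.19922 rad, qdot=0.01479 -0.00660 rad/s, p_ee=-0.03598 0.02256 0.33602 m, u=-0.69596 -0.72066 N·m.
t=1.48500 s (step 99): θ=-0.30963 0.19893 rad, qdot=0.01393 -0.00663 rad/s, p_ee=-0.03588 0.02253 0.33604 m, u=-0.69749 -0.72068 N·m.
t=1.53000 s (step 102): θ=-0.30903 0.19863 rad, qdot=0.01312 -0.00666 rad/s, p_ee=-0.03579 0.02250 0.33605 m, u=-0.69891 -0.72065 N·m.
t=1.57500 s (step 105): θ=-0.30846 0.19834 rad, qdot=0.01238 -0.00669 rad/s, p_ee=-0.03571 0.02247 0.33607 m, u=-0.70023 -0.72058 N·m.
t=1.62000 s (step 108): θ=-0.30792 0.19804 rad, qdot=0.01170 -0.00671 rad/s, p_ee=-0.03564 0.02244 0.33608 m, u=-0.70147 -0.72049 N·m.
t=1.66500 s (step 111): θ=-0.30741 0.19775 rad, qdot=0.01107 -0.00673 rad/s, p_ee=-0.03557 0.02241 0.33609 m, u=-0.70263 -0.72036 N·m.
t=1.71000 s (step 114): θ=-0.30693 0.19745 rad, qdot=0.01050 -0.00674 rad/s, p_ee=-0.03550 0.02238 0.33610 m, u=-0.70372 -0.72021 N·m.
t=1.75500 s (step 117): θ=-0.30647 0.19716 rad, qdot=0.00997 -0.00675 rad/s, p_ee=-0.03544 0.02235 0.33612 m, u=-0.70475 -0.72004 N·m.
t=1.80000 s (step 120): θ=-0.30603 0.19686 rad, qdot=0.00948 -0.00675 rad/s, p_ee=-0.03538 0.02232 0.33613 m, u=-0.70572 -0.71984 N·m.
t=1.84500 s (step 123): θ=-0.30562 0.19656 rad, qdot=0.00903 -0.00675 rad/s, p_ee=-0.03533 0.02229 0.33614 m, u=-0.70663 -0.71963 N·m.
t=1.89000 s (step 126): θ=-0.30523 0.19627 rad, qdot=0.00860 -0.00674 rad/s, p_ee=-0.03528 0.02226 0.33615 m, u=-0.70748 -0.71939 N·m.
t=1.93500 s (step 129): θ=-0.30485 0.19597 rad, qdot=0.00821 -0.00673 rad/s, p_ee=-0.03524 0.02223 0.33616 m, u=-0.70829 -0.71914 N·m.
t=1.95000 s (step 130): θ=-0.30473 0.19588 rad, qdot=0.00809 -0.00673 rad/s, p_ee=-0.03522 0.02222 0.33616 m.
final p_ee position (m): -0.03522 0.02222 0.33616


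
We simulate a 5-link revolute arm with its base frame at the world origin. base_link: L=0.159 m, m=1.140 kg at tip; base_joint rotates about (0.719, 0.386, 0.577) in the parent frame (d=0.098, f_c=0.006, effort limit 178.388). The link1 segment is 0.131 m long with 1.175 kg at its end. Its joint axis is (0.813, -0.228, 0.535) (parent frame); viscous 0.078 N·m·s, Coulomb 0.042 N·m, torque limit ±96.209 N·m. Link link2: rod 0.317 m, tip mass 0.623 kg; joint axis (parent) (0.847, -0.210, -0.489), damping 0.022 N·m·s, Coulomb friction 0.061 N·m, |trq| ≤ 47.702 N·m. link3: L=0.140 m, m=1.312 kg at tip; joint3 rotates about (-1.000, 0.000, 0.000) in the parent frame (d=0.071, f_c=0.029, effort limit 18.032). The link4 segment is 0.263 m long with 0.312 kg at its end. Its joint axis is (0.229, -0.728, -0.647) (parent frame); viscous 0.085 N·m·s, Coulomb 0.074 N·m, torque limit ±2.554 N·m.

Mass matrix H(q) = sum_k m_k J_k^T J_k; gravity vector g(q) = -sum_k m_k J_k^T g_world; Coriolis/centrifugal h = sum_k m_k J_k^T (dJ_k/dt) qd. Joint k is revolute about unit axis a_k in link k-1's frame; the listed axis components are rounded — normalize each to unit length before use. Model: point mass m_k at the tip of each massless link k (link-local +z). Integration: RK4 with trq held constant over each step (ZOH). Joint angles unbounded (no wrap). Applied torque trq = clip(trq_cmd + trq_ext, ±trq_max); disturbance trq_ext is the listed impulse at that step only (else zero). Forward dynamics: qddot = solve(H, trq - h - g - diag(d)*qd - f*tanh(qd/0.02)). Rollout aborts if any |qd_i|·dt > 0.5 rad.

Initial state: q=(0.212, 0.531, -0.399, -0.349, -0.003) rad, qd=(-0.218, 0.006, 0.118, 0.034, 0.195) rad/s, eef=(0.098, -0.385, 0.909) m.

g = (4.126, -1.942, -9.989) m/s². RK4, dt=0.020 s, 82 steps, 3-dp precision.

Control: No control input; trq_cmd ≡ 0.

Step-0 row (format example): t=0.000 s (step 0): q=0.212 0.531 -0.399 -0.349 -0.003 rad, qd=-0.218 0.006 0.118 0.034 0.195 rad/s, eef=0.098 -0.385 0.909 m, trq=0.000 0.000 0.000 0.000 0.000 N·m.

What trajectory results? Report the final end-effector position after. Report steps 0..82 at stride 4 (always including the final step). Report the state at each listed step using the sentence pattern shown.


t=0.080 s (step 4): q=0.279 0.619 -0.602 -0.437 0.046 rad, qd=2.040 1.649 -4.685 -2.011 0.955 rad/s, eef=0.114 -0.398 0.892 m, trq=0.000 0.000 0.000 0.000 0.000 N·m.
t=0.160 s (step 8): q=0.564 0.711 -1.078 -0.633 0.141 rad, qd=5.147 0.310 -6.791 -2.585 1.285 rad/s, eef=0.179 -0.427 0.830 m, trq=0.000 0.000 0.000 0.000 0.000 N·m.
t=0.240 s (step 12): q=1.094 0.652 -1.622 -0.802 0.203 rad, qd=7.934 -1.663 -6.410 -1.417 -0.145 rad/s, eef=0.268 -0.455 0.714 m, trq=0.000 0.000 0.000 0.000 0.000 N·m.
t=0.320 s (step 16): q=1.781 0.513 -2.044 -0.834 0.056 rad, qd=8.633 -0.944 -3.779 0.791 -4.390 rad/s, eef=0.355 -0.502 0.530 m, trq=0.000 0.000 0.000 0.000 0.000 N·m.
t=0.400 s (step 20): q=2.348 0.634 -2.127 -0.527 -0.478 rad, qd=4.636 4.307 3.006 9.408 -6.005 rad/s, eef=0.425 -0.615 0.206 m, trq=0.000 0.000 0.000 0.000 0.000 N·m.
t=0.480 s (step 24): q=2.223 1.317 -1.255 0.582 -0.231 rad, qd=-7.926 11.311 16.605 5.355 5.523 rad/s, eef=0.509 -0.580 -0.312 m, trq=0.000 0.000 0.000 0.000 0.000 N·m.
t=0.560 s (step 28): q=1.818 1.967 -0.649 -0.277 0.032 rad, qd=2.667 1.590 0.488 -12.762 10.777 rad/s, eef=0.562 0.002 -0.691 m, trq=0.000 0.000 0.000 0.000 0.000 N·m.
t=0.640 s (step 32): q=2.473 1.421 -0.333 -0.792 0.372 rad, qd=11.433 -13.812 7.643 -0.435 -2.437 rad/s, eef=0.302 0.527 -0.585 m, trq=0.000 0.000 0.000 0.000 0.000 N·m.
t=0.720 s (step 36): q=3.385 0.318 0.352 -0.406 0.400 rad, qd=9.303 -7.600 5.862 9.507 7.053 rad/s, eef=0.173 0.763 -0.506 m, trq=0.000 0.000 0.000 0.000 0.000 N·m.
t=0.800 s (step 40): q=3.835 0.357 0.394 0.489 0.767 rad, qd=3.643 4.094 -3.013 9.162 -2.075 rad/s, eef=0.155 0.865 -0.351 m, trq=0.000 0.000 0.000 0.000 0.000 N·m.
t=0.880 s (step 44): q=4.076 0.541 0.255 0.868 0.519 rad, qd=2.008 0.943 0.085 1.985 -2.344 rad/s, eef=0.076 0.900 -0.194 m, trq=0.000 0.000 0.000 0.000 0.000 N·m.
t=0.960 s (step 48): q=4.140 0.585 0.369 0.952 0.394 rad, qd=-0.330 0.302 2.573 0.463 -1.122 rad/s, eef=-0.004 0.909 -0.114 m, trq=0.000 0.000 0.000 0.000 0.000 N·m.
t=1.040 s (step 52): q=4.032 0.621 0.615 0.960 0.273 rad, qd=-2.398 0.844 3.233 -0.324 -2.234 rad/s, eef=-0.068 0.902 -0.112 m, trq=0.000 0.000 0.000 0.000 0.000 N·m.
t=1.120 s (step 56): q=3.750 0.730 0.859 0.857 0.032 rad, qd=-4.590 1.586 2.849 -2.734 -3.597 rad/s, eef=-0.121 0.869 -0.195 m, trq=0.000 0.000 0.000 0.000 0.000 N·m.
t=1.200 s (step 60): q=3.345 0.790 1.054 0.434 -0.263 rad, qd=-5.069 -0.602 1.751 -8.180 -3.218 rad/s, eef=-0.170 0.777 -0.363 m, trq=0.000 0.000 0.000 0.000 0.000 N·m.
t=1.280 s (step 64): q=3.019 0.580 1.178 -0.235 -0.299 rad, qd=-3.093 -4.253 2.025 -5.727 2.631 rad/s, eef=-0.154 0.546 -0.583 m, trq=0.000 0.000 0.000 0.000 0.000 N·m.
t=1.360 s (step 68): q=2.767 0.247 1.375 -0.275 0.056 rad, qd=-3.714 -3.256 2.365 4.693 5.162 rad/s, eef=0.067 0.199 -0.776 m, trq=0.000 0.000 0.000 0.000 0.000 N·m.
t=1.440 s (step 72): q=2.367 0.156 1.394 0.262 0.319 rad, qd=-6.184 1.037 -3.271 5.231 0.350 rad/s, eef=0.449 -0.143 -0.739 m, trq=0.000 0.000 0.000 0.000 0.000 N·m.
t=1.520 s (step 76): q=1.884 0.378 0.802 0.287 0.272 rad, qd=-5.015 4.075 -10.772 -3.726 0.091 rad/s, eef=0.711 -0.393 -0.480 m, trq=0.000 0.000 0.000 0.000 0.000 N·m.
t=1.600 s (step 80): q=1.710 0.620 -0.151 -0.060 0.359 rad, qd=0.916 0.016 -10.754 -3.220 1.005 rad/s, eef=0.822 -0.518 -0.169 m, trq=0.000 0.000 0.000 0.000 0.000 N·m.
t=1.640 s (step 82): q=1.774 0.568 -0.514 -0.129 0.362 rad, qd=1.995 -2.308 -7.357 -0.210 -0.815 rad/s, eef=0.833 -0.537 0.007 m.
final eef position (m): 0.833 -0.537 0.007
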